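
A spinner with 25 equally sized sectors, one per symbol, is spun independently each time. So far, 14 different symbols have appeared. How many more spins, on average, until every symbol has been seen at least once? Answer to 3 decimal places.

The wait to go from k to k+1 distinct symbols is geometric with mean 25/(25-k).
Sum over k = 14,...,24: E = 25/11 + 25/10 + 25/9 + ... + 25/2 + 25/1 = 75.4969.

75.497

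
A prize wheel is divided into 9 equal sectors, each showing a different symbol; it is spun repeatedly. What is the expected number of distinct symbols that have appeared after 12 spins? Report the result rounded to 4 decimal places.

For each symbol, P(seen in 12 spins) = 1 - (8/9)^12 = 0.75668.
By linearity of expectation, E[distinct seen] = 9·(1 - (8/9)^12) = 6.81016.

6.8102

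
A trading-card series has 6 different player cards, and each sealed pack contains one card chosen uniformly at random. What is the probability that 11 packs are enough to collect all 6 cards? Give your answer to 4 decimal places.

0.3562

By inclusion–exclusion over which cards are missing,
P(all seen) = Σ_{j=0}^{6} (-1)^j C(6,j)((6-j)/6)^11
= 1.00000 - 0.80753 + 0.17342 - 0.00977 + 0.00008 - 0.00000 + 0.00000
= 0.35621.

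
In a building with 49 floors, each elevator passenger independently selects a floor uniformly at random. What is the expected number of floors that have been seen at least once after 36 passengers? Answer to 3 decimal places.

For each floor, P(seen in 36 passengers) = 1 - (48/49)^36 = 0.5240.
By linearity of expectation, E[distinct seen] = 49·(1 - (48/49)^36) = 25.6750.

25.675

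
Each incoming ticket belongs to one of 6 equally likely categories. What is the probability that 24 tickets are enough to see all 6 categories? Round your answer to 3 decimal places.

0.925

Let A_i be the event that category i is missing after 24 tickets. By inclusion–exclusion on the A_i,
P(all seen) = Σ_{j=0}^{6} (-1)^j C(6,j)((6-j)/6)^24
= 1.0000 - 0.0755 + 0.0009 - 0.0000 + 0.0000 - 0.0000 + 0.0000
= 0.9254.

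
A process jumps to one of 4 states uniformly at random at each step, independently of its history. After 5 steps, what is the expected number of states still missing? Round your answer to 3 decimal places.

0.949

For each state, P(unseen after 5) = (3/4)^5 = 0.2373.
By linearity of expectation, E[unseen] = 4·(3/4)^5 = 0.9492.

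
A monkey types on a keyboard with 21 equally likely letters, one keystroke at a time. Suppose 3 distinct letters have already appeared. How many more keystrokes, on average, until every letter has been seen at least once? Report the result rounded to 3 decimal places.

From k distinct to k+1 distinct takes on average 21/(21-k) keystrokes.
Sum over k = 3,...,20: E = 21/18 + 21/17 + 21/16 + ... + 21/2 + 21/1 = 73.3973.

73.397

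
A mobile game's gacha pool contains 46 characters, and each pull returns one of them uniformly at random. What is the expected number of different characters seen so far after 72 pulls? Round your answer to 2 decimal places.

For each character, P(seen in 72 pulls) = 1 - (45/46)^72 = 0.795.
By linearity of expectation, E[distinct seen] = 46·(1 - (45/46)^72) = 36.549.

36.55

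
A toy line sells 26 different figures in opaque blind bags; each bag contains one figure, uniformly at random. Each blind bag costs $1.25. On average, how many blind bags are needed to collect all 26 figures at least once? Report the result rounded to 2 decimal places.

Split into phases: going from k distinct to k+1 distinct takes on average 26/(26-k) blind bags.
E[T] = 26/26 + 26/25 + 26/24 + ... + 26/2 + 26/1 = 26·H_{26}.
H_{26} = 3.854, so E[T] = 100.215.

100.21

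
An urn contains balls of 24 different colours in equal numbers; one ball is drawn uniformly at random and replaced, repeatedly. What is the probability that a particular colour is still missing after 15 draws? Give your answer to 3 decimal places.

0.528

On each draw the fixed colour fails to appear with probability 23/24.
P(still missing after 15) = (23/24)^15 = 0.5281.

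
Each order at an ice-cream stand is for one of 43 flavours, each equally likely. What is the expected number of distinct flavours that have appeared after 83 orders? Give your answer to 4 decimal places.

36.9007

For each flavour, P(seen in 83 orders) = 1 - (42/43)^83 = 0.85816.
By linearity of expectation, E[distinct seen] = 43·(1 - (42/43)^83) = 36.90073.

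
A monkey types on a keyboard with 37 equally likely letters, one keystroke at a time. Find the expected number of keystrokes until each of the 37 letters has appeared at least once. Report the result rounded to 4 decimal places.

155.4587

The wait to go from k to k+1 distinct letters is geometric with mean 37/(37-k).
E[T] = 37/37 + 37/36 + 37/35 + ... + 37/2 + 37/1 = 37·H_{37}.
H_{37} = 4.20159, so E[T] = 155.45869.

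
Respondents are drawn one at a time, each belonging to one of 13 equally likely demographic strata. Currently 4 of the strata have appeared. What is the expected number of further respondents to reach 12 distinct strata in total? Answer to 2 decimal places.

23.78

With k distinct strata already seen, the next new one takes an expected 13/(13-k) respondents.
Sum over k = 4,...,11: E = 13/9 + 13/8 + 13/7 + ... + 13/3 + 13/2 = 23.777.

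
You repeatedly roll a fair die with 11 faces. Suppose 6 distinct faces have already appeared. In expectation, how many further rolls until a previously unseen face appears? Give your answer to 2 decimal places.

2.20

Each roll yields a new face with probability (11-6)/11 = 5/11, so the wait is geometric with mean 11/5.
E = 11/5 = 2.200.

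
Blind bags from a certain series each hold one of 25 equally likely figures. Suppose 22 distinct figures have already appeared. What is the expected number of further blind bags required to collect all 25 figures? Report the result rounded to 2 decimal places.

45.83

The wait to go from k to k+1 distinct figures is geometric with mean 25/(25-k).
Sum over k = 22,...,24: E = 25/3 + 25/2 + 25/1 = 45.833.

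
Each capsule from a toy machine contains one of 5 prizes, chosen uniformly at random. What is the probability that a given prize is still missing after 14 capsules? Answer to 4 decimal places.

0.0440

Each capsule misses the fixed prize with probability (5-1)/5 = 4/5, independently.
P(still missing after 14) = (4/5)^14 = 0.04398.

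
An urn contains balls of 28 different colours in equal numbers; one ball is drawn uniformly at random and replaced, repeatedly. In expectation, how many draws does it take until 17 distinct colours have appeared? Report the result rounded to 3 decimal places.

25.404

Going from k to k+1 distinct takes a geometric number of draws with mean 28/(28-k).
Sum over k = 0,...,16: E = 28/28 + 28/27 + 28/26 + ... + 28/13 + 28/12 = 25.4042.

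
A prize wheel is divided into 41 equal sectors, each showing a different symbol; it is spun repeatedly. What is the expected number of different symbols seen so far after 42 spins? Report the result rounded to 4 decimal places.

For each symbol, P(seen in 42 spins) = 1 - (40/41)^42 = 0.64552.
By linearity of expectation, E[distinct seen] = 41·(1 - (40/41)^42) = 26.46612.

26.4661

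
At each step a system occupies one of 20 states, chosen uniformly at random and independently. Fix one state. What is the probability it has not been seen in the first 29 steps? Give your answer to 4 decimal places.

Each step misses the fixed state with probability (20-1)/20 = 19/20, independently.
P(still missing after 29) = (19/20)^29 = 0.22594.

0.2259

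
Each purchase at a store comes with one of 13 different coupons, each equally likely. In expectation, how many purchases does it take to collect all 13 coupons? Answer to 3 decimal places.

Split into phases: going from k distinct to k+1 distinct takes on average 13/(13-k) purchases.
E[T] = 13/13 + 13/12 + 13/11 + ... + 13/2 + 13/1 = 13·H_{13}.
H_{13} = 3.1801, so E[T] = 41.3417.

41.342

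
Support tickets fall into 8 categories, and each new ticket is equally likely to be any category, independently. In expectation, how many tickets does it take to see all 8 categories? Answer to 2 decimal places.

21.74

After k distinct categories have appeared, the next ticket gives a new one with probability (8-k)/8, so the expected wait for the (k+1)-th is 8/(8-k).
E[T] = 8/8 + 8/7 + 8/6 + ... + 8/2 + 8/1 = 8·H_{8}.
H_{8} = 2.718, so E[T] = 21.743.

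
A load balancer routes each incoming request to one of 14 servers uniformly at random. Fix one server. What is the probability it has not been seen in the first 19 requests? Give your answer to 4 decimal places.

Each request misses the fixed server with probability (14-1)/14 = 13/14, independently.
P(still missing after 19) = (13/14)^19 = 0.24462.

0.2446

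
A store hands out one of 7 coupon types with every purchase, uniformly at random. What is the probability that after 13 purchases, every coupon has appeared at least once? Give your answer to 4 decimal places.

0.2973

Let A_i be the event that coupon i is missing after 13 purchases. By inclusion–exclusion on the A_i,
P(all seen) = Σ_{j=0}^{7} (-1)^j C(7,j)((7-j)/7)^13
= 1.00000 - 0.94360 + 0.26458 - 0.02424 + 0.00058 - 0.00000 + 0.00000 - 0.00000
= 0.29731.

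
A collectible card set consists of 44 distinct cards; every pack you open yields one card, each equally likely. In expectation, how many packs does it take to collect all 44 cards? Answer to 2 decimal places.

192.40

Split into phases: going from k distinct to k+1 distinct takes on average 44/(44-k) packs.
E[T] = 44/44 + 44/43 + 44/42 + ... + 44/2 + 44/1 = 44·H_{44}.
H_{44} = 4.373, so E[T] = 192.400.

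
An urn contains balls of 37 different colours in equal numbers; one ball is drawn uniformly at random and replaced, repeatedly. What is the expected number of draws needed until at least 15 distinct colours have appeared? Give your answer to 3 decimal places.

18.899

With k distinct colours already seen, the next new one arrives after an expected 37/(37-k) draws.
Sum over k = 0,...,14: E = 37/37 + 37/36 + 37/35 + ... + 37/24 + 37/23 = 18.8986.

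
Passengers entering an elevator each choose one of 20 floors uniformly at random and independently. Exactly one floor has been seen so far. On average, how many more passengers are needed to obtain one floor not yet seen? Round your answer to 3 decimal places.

1.053

Each passenger yields a new floor with probability (20-1)/20 = 19/20, so the wait is geometric with mean 20/19.
E = 20/19 = 1.0526.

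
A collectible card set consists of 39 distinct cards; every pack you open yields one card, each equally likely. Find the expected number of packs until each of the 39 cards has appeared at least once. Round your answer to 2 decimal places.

165.89

After k distinct cards have appeared, the next pack gives a new one with probability (39-k)/39, so the expected wait for the (k+1)-th is 39/(39-k).
E[T] = 39/39 + 39/38 + 39/37 + ... + 39/2 + 39/1 = 39·H_{39}.
H_{39} = 4.254, so E[T] = 165.888.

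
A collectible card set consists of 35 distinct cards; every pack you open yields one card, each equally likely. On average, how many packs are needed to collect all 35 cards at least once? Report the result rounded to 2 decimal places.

Split into phases: going from k distinct to k+1 distinct takes on average 35/(35-k) packs.
E[T] = 35/35 + 35/34 + 35/33 + ... + 35/2 + 35/1 = 35·H_{35}.
H_{35} = 4.147, so E[T] = 145.137.

145.14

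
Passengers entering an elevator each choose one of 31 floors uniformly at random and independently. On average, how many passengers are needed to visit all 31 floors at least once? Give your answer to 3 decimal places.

After k distinct floors have appeared, the next passenger gives a new one with probability (31-k)/31, so the expected wait for the (k+1)-th is 31/(31-k).
E[T] = 31/31 + 31/30 + 31/29 + ... + 31/2 + 31/1 = 31·H_{31}.
H_{31} = 4.0272, so E[T] = 124.8446.

124.845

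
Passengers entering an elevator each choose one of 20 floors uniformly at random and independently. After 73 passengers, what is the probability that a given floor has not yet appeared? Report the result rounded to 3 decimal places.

Each passenger misses the fixed floor with probability (20-1)/20 = 19/20, independently.
P(still missing after 73) = (19/20)^73 = 0.0236.

0.024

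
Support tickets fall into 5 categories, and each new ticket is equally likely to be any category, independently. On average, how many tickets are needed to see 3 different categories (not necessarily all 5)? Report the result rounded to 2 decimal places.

3.92

With k distinct categories already seen, the next new one arrives after an expected 5/(5-k) tickets.
Sum over k = 0,...,2: E = 5/5 + 5/4 + 5/3 = 3.917.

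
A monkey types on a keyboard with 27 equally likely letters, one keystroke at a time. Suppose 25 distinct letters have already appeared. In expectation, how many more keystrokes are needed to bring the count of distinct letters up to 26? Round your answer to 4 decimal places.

With k distinct letters already seen, the next new one takes an expected 27/(27-k) keystrokes.
Only the k = 25 term is needed: E = 27/2 = 13.50000.

13.5000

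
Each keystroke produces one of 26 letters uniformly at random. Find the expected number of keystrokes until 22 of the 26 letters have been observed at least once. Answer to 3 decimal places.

With k distinct letters already seen, the next new one arrives after an expected 26/(26-k) keystrokes.
Sum over k = 0,...,21: E = 26/26 + 26/25 + 26/24 + ... + 26/6 + 26/5 = 46.0482.

46.048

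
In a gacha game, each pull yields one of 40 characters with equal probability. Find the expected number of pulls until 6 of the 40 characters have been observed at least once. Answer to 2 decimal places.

6.41

With k distinct characters already seen, the next new one arrives after an expected 40/(40-k) pulls.
Sum over k = 0,...,5: E = 40/40 + 40/39 + 40/38 + 40/37 + 40/36 + 40/35 = 6.413.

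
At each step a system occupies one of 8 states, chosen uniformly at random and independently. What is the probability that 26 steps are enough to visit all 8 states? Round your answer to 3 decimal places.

By inclusion–exclusion over which states are missing,
P(all seen) = Σ_{j=0}^{8} (-1)^j C(8,j)((8-j)/8)^26
= 1.0000 - 0.2485 + 0.0158 - 0.0003 + 0.0000 - 0.0000 + 0.0000 - 0.0000 + 0.0000
= 0.7670.

0.767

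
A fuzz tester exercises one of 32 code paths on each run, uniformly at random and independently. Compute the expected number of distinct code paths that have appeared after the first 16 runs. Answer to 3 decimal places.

12.745

For each code path, P(seen in 16 runs) = 1 - (31/32)^16 = 0.3983.
By linearity of expectation, E[distinct seen] = 32·(1 - (31/32)^16) = 12.7453.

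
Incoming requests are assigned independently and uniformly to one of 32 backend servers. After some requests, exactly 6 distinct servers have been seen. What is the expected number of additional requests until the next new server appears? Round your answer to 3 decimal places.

1.231

The number of requests until the next new server is geometric with success probability 26/32, so its mean is 32/26.
E = 32/26 = 1.2308.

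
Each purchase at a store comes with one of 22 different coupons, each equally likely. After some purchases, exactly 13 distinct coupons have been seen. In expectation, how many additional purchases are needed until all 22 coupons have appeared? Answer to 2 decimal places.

From k distinct to k+1 distinct takes on average 22/(22-k) purchases.
Sum over k = 13,...,21: E = 22/9 + 22/8 + 22/7 + ... + 22/2 + 22/1 = 62.237.

62.24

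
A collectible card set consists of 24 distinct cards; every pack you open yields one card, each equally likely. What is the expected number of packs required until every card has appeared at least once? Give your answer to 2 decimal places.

The wait to go from k to k+1 distinct cards is geometric with mean 24/(24-k).
E[T] = 24/24 + 24/23 + 24/22 + ... + 24/2 + 24/1 = 24·H_{24}.
H_{24} = 3.776, so E[T] = 90.623.

90.62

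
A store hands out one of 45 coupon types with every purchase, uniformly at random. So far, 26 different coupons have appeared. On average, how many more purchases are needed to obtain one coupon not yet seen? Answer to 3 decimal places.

2.368

Each purchase yields a new coupon with probability (45-26)/45 = 19/45, so the wait is geometric with mean 45/19.
E = 45/19 = 2.3684.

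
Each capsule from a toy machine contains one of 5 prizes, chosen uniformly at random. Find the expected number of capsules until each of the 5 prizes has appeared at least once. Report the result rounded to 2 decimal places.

11.42

After k distinct prizes have appeared, the next capsule gives a new one with probability (5-k)/5, so the expected wait for the (k+1)-th is 5/(5-k).
E[T] = 5/5 + 5/4 + 5/3 + 5/2 + 5/1 = 5·H_{5}.
H_{5} = 2.283, so E[T] = 11.417.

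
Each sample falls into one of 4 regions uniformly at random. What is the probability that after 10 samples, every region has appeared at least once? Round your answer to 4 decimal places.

0.7806

By inclusion–exclusion over which regions are missing,
P(all seen) = Σ_{j=0}^{4} (-1)^j C(4,j)((4-j)/4)^10
= 1.00000 - 0.22525 + 0.00586 - 0.00000 + 0.00000
= 0.78060.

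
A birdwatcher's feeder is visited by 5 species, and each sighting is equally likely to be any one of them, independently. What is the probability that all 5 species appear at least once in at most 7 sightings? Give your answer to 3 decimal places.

Let A_i be the event that species i is missing after 7 sightings. By inclusion–exclusion on the A_i,
P(all seen) = Σ_{j=0}^{5} (-1)^j C(5,j)((5-j)/5)^7
= 1.0000 - 1.0486 + 0.2799 - 0.0164 + 0.0001 - 0.0000
= 0.2150.

0.215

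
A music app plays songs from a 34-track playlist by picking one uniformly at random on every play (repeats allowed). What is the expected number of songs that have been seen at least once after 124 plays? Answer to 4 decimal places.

For each song, P(seen in 124 plays) = 1 - (33/34)^124 = 0.97532.
By linearity of expectation, E[distinct seen] = 34·(1 - (33/34)^124) = 33.16088.

33.1609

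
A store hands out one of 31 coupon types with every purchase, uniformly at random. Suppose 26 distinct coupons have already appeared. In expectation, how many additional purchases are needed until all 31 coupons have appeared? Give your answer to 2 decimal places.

With k distinct coupons already seen, the next new one takes an expected 31/(31-k) purchases.
Sum over k = 26,...,30: E = 31/5 + 31/4 + 31/3 + 31/2 + 31/1 = 70.783.

70.78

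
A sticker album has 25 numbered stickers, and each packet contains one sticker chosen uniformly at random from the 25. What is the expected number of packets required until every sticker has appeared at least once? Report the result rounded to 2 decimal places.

After k distinct stickers have appeared, the next packet gives a new one with probability (25-k)/25, so the expected wait for the (k+1)-th is 25/(25-k).
E[T] = 25/25 + 25/24 + 25/23 + ... + 25/2 + 25/1 = 25·H_{25}.
H_{25} = 3.816, so E[T] = 95.399.

95.40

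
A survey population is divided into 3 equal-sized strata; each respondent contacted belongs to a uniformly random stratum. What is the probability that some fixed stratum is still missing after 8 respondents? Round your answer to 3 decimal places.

On each respondent the fixed stratum fails to appear with probability 2/3.
P(still missing after 8) = (2/3)^8 = 0.0390.

0.039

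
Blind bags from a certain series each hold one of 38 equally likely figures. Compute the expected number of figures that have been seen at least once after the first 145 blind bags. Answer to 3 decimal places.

For each figure, P(seen in 145 blind bags) = 1 - (37/38)^145 = 0.9791.
By linearity of expectation, E[distinct seen] = 38·(1 - (37/38)^145) = 37.2049.

37.205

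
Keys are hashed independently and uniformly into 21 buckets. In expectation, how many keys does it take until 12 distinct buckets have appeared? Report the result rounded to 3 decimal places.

With k distinct buckets already seen, the next new one arrives after an expected 21/(21-k) keys.
Sum over k = 0,...,11: E = 21/21 + 21/20 + 21/19 + ... + 21/11 + 21/10 = 17.1442.

17.144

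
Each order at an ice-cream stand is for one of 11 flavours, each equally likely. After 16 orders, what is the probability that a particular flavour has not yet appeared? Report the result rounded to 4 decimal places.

0.2176

Each order misses the fixed flavour with probability (11-1)/11 = 10/11, independently.
P(still missing after 16) = (10/11)^16 = 0.21763.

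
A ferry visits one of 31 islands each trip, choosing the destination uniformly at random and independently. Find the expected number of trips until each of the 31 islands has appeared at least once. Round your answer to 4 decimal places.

The wait to go from k to k+1 distinct islands is geometric with mean 31/(31-k).
E[T] = 31/31 + 31/30 + 31/29 + ... + 31/2 + 31/1 = 31·H_{31}.
H_{31} = 4.02725, so E[T] = 124.84460.

124.8446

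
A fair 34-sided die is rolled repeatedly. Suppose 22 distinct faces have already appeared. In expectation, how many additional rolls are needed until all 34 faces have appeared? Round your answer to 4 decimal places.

105.5092

With k distinct faces already seen, the next new one takes an expected 34/(34-k) rolls.
Sum over k = 22,...,33: E = 34/12 + 34/11 + 34/10 + ... + 34/2 + 34/1 = 105.50916.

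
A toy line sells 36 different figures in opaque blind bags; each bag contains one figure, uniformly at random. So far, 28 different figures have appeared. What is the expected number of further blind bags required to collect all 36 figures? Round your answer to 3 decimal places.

From k distinct to k+1 distinct takes on average 36/(36-k) blind bags.
Sum over k = 28,...,35: E = 36/8 + 36/7 + 36/6 + ... + 36/2 + 36/1 = 97.8429.

97.843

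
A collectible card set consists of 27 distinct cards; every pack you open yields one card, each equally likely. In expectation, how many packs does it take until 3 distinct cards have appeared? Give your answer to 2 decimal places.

With k distinct cards already seen, the next new one arrives after an expected 27/(27-k) packs.
Sum over k = 0,...,2: E = 27/27 + 27/26 + 27/25 = 3.118.

3.12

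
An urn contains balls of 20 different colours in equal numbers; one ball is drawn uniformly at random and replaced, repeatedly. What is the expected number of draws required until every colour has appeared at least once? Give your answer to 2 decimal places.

The wait to go from k to k+1 distinct colours is geometric with mean 20/(20-k).
E[T] = 20/20 + 20/19 + 20/18 + ... + 20/2 + 20/1 = 20·H_{20}.
H_{20} = 3.598, so E[T] = 71.955.

71.95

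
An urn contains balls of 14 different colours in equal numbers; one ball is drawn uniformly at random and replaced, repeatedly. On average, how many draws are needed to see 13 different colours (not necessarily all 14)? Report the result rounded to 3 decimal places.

31.522

With k distinct colours already seen, the next new one arrives after an expected 14/(14-k) draws.
Sum over k = 0,...,12: E = 14/14 + 14/13 + 14/12 + ... + 14/3 + 14/2 = 31.5219.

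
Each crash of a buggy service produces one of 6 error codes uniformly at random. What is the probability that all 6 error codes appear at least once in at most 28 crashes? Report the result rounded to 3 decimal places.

By inclusion–exclusion over which error codes are missing,
P(all seen) = Σ_{j=0}^{6} (-1)^j C(6,j)((6-j)/6)^28
= 1.0000 - 0.0364 + 0.0002 - 0.0000 + 0.0000 - 0.0000 + 0.0000
= 0.9638.

0.964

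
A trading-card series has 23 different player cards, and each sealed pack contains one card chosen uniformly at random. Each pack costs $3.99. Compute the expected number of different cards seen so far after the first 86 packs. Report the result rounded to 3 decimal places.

22.497

For each card, P(seen in 86 packs) = 1 - (22/23)^86 = 0.9781.
By linearity of expectation, E[distinct seen] = 23·(1 - (22/23)^86) = 22.4971.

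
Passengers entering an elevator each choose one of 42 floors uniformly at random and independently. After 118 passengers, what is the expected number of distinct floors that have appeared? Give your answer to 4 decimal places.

39.5547

For each floor, P(seen in 118 passengers) = 1 - (41/42)^118 = 0.94178.
By linearity of expectation, E[distinct seen] = 42·(1 - (41/42)^118) = 39.55472.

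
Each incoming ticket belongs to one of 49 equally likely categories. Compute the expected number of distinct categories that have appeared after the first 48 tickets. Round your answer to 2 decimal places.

30.79

For each category, P(seen in 48 tickets) = 1 - (48/49)^48 = 0.628.
By linearity of expectation, E[distinct seen] = 49·(1 - (48/49)^48) = 30.788.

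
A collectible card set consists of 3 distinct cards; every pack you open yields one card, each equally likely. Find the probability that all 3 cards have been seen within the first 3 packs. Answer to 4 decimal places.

0.2222

Let A_i be the event that card i is missing after 3 packs. By inclusion–exclusion on the A_i,
P(all seen) = Σ_{j=0}^{3} (-1)^j C(3,j)((3-j)/3)^3
= 1.00000 - 0.88889 + 0.11111 - 0.00000
= 0.22222.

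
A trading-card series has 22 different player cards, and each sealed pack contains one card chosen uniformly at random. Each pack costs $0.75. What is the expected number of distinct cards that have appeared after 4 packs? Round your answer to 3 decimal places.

For each card, P(seen in 4 packs) = 1 - (21/22)^4 = 0.1698.
By linearity of expectation, E[distinct seen] = 22·(1 - (21/22)^4) = 3.7354.

3.735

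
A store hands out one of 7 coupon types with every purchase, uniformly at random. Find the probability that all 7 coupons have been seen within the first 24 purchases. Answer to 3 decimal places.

Let A_i be the event that coupon i is missing after 24 purchases. By inclusion–exclusion on the A_i,
P(all seen) = Σ_{j=0}^{7} (-1)^j C(7,j)((7-j)/7)^24
= 1.0000 - 0.1731 + 0.0065 - 0.0001 + 0.0000 - 0.0000 + 0.0000 - 0.0000
= 0.8334.

0.833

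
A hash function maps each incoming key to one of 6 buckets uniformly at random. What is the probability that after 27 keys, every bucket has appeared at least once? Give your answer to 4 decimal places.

By inclusion–exclusion over which buckets are missing,
P(all seen) = Σ_{j=0}^{6} (-1)^j C(6,j)((6-j)/6)^27
= 1.00000 - 0.04368 + 0.00026 - 0.00000 + 0.00000 - 0.00000 + 0.00000
= 0.95659.

0.9566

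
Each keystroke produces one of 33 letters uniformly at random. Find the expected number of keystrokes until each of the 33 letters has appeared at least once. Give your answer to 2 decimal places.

Split into phases: going from k distinct to k+1 distinct takes on average 33/(33-k) keystrokes.
E[T] = 33/33 + 33/32 + 33/31 + ... + 33/2 + 33/1 = 33·H_{33}.
H_{33} = 4.089, so E[T] = 134.930.

134.93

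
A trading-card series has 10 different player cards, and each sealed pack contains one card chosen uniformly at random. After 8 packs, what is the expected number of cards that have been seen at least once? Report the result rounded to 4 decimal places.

5.6953

For each card, P(seen in 8 packs) = 1 - (9/10)^8 = 0.56953.
By linearity of expectation, E[distinct seen] = 10·(1 - (9/10)^8) = 5.69533.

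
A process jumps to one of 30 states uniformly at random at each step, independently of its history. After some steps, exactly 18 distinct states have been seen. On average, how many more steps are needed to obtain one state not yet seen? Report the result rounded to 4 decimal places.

Each step yields a new state with probability (30-18)/30 = 12/30, so the wait is geometric with mean 30/12.
E = 30/12 = 2.50000.

2.5000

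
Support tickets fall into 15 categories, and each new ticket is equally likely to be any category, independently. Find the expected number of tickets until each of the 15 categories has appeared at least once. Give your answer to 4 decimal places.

Split into phases: going from k distinct to k+1 distinct takes on average 15/(15-k) tickets.
E[T] = 15/15 + 15/14 + 15/13 + ... + 15/2 + 15/1 = 15·H_{15}.
H_{15} = 3.31823, so E[T] = 49.77343.

49.7734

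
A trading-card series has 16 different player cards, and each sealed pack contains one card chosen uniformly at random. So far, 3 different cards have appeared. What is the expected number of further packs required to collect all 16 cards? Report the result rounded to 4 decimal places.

50.8821

The wait to go from k to k+1 distinct cards is geometric with mean 16/(16-k).
Sum over k = 3,...,15: E = 16/13 + 16/12 + 16/11 + ... + 16/2 + 16/1 = 50.88214.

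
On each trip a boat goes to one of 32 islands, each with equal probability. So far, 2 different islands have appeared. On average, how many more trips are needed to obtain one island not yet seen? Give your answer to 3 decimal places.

1.067

Each trip yields a new island with probability (32-2)/32 = 30/32, so the wait is geometric with mean 32/30.
E = 32/30 = 1.0667.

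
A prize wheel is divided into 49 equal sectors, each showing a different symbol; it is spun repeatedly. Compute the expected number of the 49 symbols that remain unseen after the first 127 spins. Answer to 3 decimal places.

For each symbol, P(unseen after 127) = (48/49)^127 = 0.0729.
By linearity of expectation, E[unseen] = 49·(48/49)^127 = 3.5722.

3.572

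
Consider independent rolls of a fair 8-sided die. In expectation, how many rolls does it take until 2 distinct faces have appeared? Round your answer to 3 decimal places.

Going from k to k+1 distinct takes a geometric number of rolls with mean 8/(8-k).
Sum over k = 0,...,1: E = 8/8 + 8/7 = 2.1429.

2.143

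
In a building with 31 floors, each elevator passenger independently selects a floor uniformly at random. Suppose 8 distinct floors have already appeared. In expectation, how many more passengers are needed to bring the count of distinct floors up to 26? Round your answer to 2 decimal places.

44.98

From k distinct to k+1 distinct takes on average 31/(31-k) passengers.
Sum over k = 8,...,25: E = 31/23 + 31/22 + 31/21 + ... + 31/7 + 31/6 = 44.980.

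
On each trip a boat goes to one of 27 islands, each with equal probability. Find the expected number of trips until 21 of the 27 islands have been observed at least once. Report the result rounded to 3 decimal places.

38.919

With k distinct islands already seen, the next new one arrives after an expected 27/(27-k) trips.
Sum over k = 0,...,20: E = 27/27 + 27/26 + 27/25 + ... + 27/8 + 27/7 = 38.9193.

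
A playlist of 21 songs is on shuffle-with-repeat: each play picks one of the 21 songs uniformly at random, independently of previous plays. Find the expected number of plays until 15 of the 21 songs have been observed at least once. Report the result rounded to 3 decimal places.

25.103

With k distinct songs already seen, the next new one arrives after an expected 21/(21-k) plays.
Sum over k = 0,...,14: E = 21/21 + 21/20 + 21/19 + ... + 21/8 + 21/7 = 25.1025.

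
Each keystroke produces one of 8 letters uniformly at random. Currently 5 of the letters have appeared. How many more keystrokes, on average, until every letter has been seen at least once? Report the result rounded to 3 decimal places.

14.667

From k distinct to k+1 distinct takes on average 8/(8-k) keystrokes.
Sum over k = 5,...,7: E = 8/3 + 8/2 + 8/1 = 14.6667.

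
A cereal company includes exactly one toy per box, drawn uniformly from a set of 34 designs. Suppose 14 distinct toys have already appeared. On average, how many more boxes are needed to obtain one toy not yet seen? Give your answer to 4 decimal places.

Each box yields a new toy with probability (34-14)/34 = 20/34, so the wait is geometric with mean 34/20.
E = 34/20 = 1.70000.

1.7000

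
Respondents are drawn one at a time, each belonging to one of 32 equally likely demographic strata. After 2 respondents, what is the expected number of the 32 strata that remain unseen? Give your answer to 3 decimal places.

30.031

For each stratum, P(unseen after 2) = (31/32)^2 = 0.9385.
By linearity of expectation, E[unseen] = 32·(31/32)^2 = 30.0313.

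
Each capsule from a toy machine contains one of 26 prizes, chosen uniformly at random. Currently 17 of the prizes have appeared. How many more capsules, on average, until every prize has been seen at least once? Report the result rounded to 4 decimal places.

73.5532

The wait to go from k to k+1 distinct prizes is geometric with mean 26/(26-k).
Sum over k = 17,...,25: E = 26/9 + 26/8 + 26/7 + ... + 26/2 + 26/1 = 73.55317.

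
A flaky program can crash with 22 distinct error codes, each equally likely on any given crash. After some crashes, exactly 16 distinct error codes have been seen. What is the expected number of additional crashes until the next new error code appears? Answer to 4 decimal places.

Each crash yields a new error code with probability (22-16)/22 = 6/22, so the wait is geometric with mean 22/6.
E = 22/6 = 3.66667.

3.6667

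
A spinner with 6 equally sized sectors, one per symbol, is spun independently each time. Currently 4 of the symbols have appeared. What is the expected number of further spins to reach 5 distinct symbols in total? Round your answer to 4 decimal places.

From k distinct to k+1 distinct takes on average 6/(6-k) spins.
Only the k = 4 term is needed: E = 6/2 = 3.00000.

3.0000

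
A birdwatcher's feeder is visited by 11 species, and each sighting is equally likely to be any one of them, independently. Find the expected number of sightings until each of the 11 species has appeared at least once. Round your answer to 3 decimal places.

33.219

The wait to go from k to k+1 distinct species is geometric with mean 11/(11-k).
E[T] = 11/11 + 11/10 + 11/9 + ... + 11/2 + 11/1 = 11·H_{11}.
H_{11} = 3.0199, so E[T] = 33.2187.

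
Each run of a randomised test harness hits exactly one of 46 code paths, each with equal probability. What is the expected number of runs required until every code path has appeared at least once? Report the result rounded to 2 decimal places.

The wait to go from k to k+1 distinct code paths is geometric with mean 46/(46-k).
E[T] = 46/46 + 46/45 + 46/44 + ... + 46/2 + 46/1 = 46·H_{46}.
H_{46} = 4.417, so E[T] = 203.168.

203.17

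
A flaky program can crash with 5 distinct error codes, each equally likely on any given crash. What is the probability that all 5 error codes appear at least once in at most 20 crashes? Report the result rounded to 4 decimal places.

0.9427

Let A_i be the event that error code i is missing after 20 crashes. By inclusion–exclusion on the A_i,
P(all seen) = Σ_{j=0}^{5} (-1)^j C(5,j)((5-j)/5)^20
= 1.00000 - 0.05765 + 0.00037 - 0.00000 + 0.00000 - 0.00000
= 0.94272.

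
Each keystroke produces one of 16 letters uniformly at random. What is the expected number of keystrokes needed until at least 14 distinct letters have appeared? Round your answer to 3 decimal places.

30.092

With k distinct letters already seen, the next new one arrives after an expected 16/(16-k) keystrokes.
Sum over k = 0,...,13: E = 16/16 + 16/15 + 16/14 + ... + 16/4 + 16/3 = 30.0917.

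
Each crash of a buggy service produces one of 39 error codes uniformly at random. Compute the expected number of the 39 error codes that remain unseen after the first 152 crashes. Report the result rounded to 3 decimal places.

0.752

For each error code, P(unseen after 152) = (38/39)^152 = 0.0193.
By linearity of expectation, E[unseen] = 39·(38/39)^152 = 0.7522.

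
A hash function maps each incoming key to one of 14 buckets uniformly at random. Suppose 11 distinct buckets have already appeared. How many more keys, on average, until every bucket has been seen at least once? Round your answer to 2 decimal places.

From k distinct to k+1 distinct takes on average 14/(14-k) keys.
Sum over k = 11,...,13: E = 14/3 + 14/2 + 14/1 = 25.667.

25.67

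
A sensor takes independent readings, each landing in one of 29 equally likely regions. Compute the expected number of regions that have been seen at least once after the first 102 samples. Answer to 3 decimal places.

28.191

For each region, P(seen in 102 samples) = 1 - (28/29)^102 = 0.9721.
By linearity of expectation, E[distinct seen] = 29·(1 - (28/29)^102) = 28.1911.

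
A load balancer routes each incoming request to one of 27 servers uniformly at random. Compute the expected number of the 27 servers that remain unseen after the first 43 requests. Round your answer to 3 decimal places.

For each server, P(unseen after 43) = (26/27)^43 = 0.1973.
By linearity of expectation, E[unseen] = 27·(26/27)^43 = 5.3281.

5.328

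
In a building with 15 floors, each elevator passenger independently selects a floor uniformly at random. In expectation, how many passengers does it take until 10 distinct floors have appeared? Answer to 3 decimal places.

15.523

Going from k to k+1 distinct takes a geometric number of passengers with mean 15/(15-k).
Sum over k = 0,...,9: E = 15/15 + 15/14 + 15/13 + ... + 15/7 + 15/6 = 15.5234.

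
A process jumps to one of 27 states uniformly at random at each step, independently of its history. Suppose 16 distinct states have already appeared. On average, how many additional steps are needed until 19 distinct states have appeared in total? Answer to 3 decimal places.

The wait to go from k to k+1 distinct states is geometric with mean 27/(27-k).
Sum over k = 16,...,18: E = 27/11 + 27/10 + 27/9 = 8.1545.

8.155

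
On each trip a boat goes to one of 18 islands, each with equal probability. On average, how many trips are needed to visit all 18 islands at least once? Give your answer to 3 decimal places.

The wait to go from k to k+1 distinct islands is geometric with mean 18/(18-k).
E[T] = 18/18 + 18/17 + 18/16 + ... + 18/2 + 18/1 = 18·H_{18}.
H_{18} = 3.4951, so E[T] = 62.9119.

62.912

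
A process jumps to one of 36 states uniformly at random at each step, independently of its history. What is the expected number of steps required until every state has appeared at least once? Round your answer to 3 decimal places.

The wait to go from k to k+1 distinct states is geometric with mean 36/(36-k).
E[T] = 36/36 + 36/35 + 36/34 + ... + 36/2 + 36/1 = 36·H_{36}.
H_{36} = 4.1746, so E[T] = 150.2841.

150.284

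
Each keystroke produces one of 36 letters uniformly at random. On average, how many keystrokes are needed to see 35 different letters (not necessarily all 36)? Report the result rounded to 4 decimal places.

114.2841

Going from k to k+1 distinct takes a geometric number of keystrokes with mean 36/(36-k).
Sum over k = 0,...,34: E = 36/36 + 36/35 + 36/34 + ... + 36/3 + 36/2 = 114.28413.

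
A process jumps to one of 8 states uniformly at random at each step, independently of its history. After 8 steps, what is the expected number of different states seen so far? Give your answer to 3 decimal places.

5.251

For each state, P(seen in 8 steps) = 1 - (7/8)^8 = 0.6564.
By linearity of expectation, E[distinct seen] = 8·(1 - (7/8)^8) = 5.2511.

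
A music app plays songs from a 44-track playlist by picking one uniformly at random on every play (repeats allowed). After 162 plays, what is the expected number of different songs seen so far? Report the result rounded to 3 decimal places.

For each song, P(seen in 162 plays) = 1 - (43/44)^162 = 0.9759.
By linearity of expectation, E[distinct seen] = 44·(1 - (43/44)^162) = 42.9383.

42.938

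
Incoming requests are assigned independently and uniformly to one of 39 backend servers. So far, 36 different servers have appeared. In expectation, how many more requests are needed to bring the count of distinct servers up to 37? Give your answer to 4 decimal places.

13.0000

The wait to go from k to k+1 distinct servers is geometric with mean 39/(39-k).
Only the k = 36 term is needed: E = 39/3 = 13.00000.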